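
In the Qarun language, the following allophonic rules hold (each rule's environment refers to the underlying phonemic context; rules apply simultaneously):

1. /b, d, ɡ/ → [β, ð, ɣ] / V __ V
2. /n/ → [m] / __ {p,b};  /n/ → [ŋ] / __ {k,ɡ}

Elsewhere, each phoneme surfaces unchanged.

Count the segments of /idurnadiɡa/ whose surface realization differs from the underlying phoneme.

Segments that undergo a rule: /d/ → [ð] (rule 1); /d/ → [ð] (rule 1); /ɡ/ → [ɣ] (rule 1).
All other segments surface unchanged.

3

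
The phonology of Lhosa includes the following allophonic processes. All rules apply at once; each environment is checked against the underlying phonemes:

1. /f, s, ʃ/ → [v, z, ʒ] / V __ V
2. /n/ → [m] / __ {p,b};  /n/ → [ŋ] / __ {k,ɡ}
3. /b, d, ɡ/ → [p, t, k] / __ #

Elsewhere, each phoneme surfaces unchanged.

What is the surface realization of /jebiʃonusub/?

/j/ — not in any rule's target class → [j].
/e/ (between /j/ and /b/): no rule targets it → [e].
/b/ — between /e/ and /i/; rule 3 does not apply here → [b].
/i/ — not in any rule's target class → [i].
/ʃ/ — between /i/ and /o/, between two vowels — surfaces as [ʒ] (rule 1).
/o/ stays [o].
/n/ (between /o/ and /u/) fails the environment for rule 2, so it stays [n].
/u/ — not in any rule's target class → [u].
Rule 1 applies to /s/ (between /u/ and /u/: between two vowels) → [z].
/u/ stays [u].
/b/ (word-final): word-finally, so rule 3 applies → [p].

[jebiʒonuzup]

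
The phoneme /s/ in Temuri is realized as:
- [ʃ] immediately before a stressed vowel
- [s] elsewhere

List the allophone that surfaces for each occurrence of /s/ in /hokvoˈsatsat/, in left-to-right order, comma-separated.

Occurrence 1 (position 6): immediately before a stressed vowel → [ʃ].
Occurrence 2 (position 9): no conditioning environment matches → elsewhere allophone [s].

[ʃ], [s]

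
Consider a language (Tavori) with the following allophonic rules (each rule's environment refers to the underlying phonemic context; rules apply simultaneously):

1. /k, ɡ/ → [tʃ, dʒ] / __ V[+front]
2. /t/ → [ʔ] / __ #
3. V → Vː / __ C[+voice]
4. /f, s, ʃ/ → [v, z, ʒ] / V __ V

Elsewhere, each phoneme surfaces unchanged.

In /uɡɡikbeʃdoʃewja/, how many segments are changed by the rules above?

4

Segments that undergo a rule: /u/ → [uː] (rule 3); /ɡ/ → [dʒ] (rule 1); /ʃ/ → [ʒ] (rule 4); /e/ → [eː] (rule 3).
All other segments surface unchanged.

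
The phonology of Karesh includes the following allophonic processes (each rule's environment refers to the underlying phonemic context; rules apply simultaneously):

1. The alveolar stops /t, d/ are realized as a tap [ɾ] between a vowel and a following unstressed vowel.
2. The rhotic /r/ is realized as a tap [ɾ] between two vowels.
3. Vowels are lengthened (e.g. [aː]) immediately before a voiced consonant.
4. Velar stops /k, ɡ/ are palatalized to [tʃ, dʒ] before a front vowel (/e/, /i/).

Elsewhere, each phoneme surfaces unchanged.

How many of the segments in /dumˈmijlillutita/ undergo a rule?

5

Segments that undergo a rule: /u/ → [uː] (rule 3); /i/ → [iː] (rule 3); /i/ → [iː] (rule 3); /t/ → [ɾ] (rule 1); /t/ → [ɾ] (rule 1).
All other segments surface unchanged.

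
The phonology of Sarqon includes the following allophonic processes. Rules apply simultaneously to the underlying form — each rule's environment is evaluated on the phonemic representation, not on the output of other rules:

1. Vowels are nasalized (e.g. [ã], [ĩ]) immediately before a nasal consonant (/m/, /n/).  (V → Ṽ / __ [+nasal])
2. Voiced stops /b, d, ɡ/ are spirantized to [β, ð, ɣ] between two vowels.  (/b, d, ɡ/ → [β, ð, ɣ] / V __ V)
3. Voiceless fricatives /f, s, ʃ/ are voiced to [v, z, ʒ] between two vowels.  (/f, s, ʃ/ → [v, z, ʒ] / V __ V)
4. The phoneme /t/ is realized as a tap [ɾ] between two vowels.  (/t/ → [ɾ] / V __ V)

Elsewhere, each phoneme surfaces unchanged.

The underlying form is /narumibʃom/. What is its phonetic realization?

[narũmibʃõm]

/n/ stays [n].
/a/ (between /n/ and /r/): rule 1 targets it, but not before a nasal consonant → unchanged [a].
/r/ (between /a/ and /u/) is unaffected → [r].
/u/ (between /r/ and /m/): before a nasal consonant, so rule 1 applies → [ũ].
/m/ (between /u/ and /i/): no rule targets it → [m].
/i/ — between /m/ and /b/; rule 1 does not apply here → [i].
/b/ (between /i/ and /ʃ/) fails the environment for rule 2, so it stays [b].
/ʃ/ (between /b/ and /o/): rule 3 targets it, but not between two vowels → unchanged [ʃ].
Rule 1 applies to /o/ (between /ʃ/ and /m/: before a nasal consonant) → [õ].
/m/ (word-final) is unaffected → [m].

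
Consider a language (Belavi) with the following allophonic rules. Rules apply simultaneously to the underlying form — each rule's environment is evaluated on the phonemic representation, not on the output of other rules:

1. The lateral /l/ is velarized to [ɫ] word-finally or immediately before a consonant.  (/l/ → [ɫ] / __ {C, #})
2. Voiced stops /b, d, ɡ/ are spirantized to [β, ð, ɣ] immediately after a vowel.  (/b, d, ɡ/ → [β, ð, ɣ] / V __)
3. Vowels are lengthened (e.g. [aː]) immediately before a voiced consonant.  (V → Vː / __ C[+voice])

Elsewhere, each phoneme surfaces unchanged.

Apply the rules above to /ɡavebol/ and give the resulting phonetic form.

[ɡaːveːβoːɫ]

/ɡ/ — word-initial; rule 2 does not apply here → [ɡ].
/a/ meets the environment for rule 3 (before a voiced consonant) → [aː].
/e/ (between /v/ and /b/): before a voiced consonant, so rule 3 applies → [eː].
/b/ (between /e/ and /o/): immediately after a vowel, so rule 2 applies → [β].
/o/ meets the environment for rule 3 (before a voiced consonant) → [oː].
/l/ (word-final) occurs word-finally or immediately before a consonant → [ɫ] by rule 1.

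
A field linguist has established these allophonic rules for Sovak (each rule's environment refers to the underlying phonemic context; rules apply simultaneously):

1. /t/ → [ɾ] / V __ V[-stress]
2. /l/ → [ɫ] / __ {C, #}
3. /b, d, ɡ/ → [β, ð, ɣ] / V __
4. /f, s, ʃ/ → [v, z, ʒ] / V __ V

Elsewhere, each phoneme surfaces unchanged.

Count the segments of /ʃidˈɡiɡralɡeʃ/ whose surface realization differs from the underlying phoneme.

3

Segments that undergo a rule: /d/ → [ð] (rule 3); /ɡ/ → [ɣ] (rule 3); /l/ → [ɫ] (rule 2).
All other segments surface unchanged.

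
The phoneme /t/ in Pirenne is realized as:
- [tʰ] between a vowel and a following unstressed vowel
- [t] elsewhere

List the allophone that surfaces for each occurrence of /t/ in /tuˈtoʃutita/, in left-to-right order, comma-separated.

[t], [t], [tʰ], [tʰ]

Occurrence 1 (position 1): no conditioning environment matches → elsewhere allophone [t].
Occurrence 2 (position 3): no conditioning environment matches → elsewhere allophone [t].
Occurrence 3 (position 7): between a vowel and a following unstressed vowel → [tʰ].
Occurrence 4 (position 9): between a vowel and a following unstressed vowel → [tʰ].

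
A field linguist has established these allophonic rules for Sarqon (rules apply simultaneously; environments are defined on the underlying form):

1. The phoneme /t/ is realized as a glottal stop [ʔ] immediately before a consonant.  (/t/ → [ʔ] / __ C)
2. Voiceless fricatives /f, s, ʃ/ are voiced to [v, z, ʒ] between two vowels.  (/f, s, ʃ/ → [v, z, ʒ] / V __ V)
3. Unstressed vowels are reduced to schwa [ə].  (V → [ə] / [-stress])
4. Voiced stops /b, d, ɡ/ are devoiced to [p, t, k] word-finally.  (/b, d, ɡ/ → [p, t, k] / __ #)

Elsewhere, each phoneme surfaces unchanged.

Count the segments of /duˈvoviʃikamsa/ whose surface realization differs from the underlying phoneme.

Segments that undergo a rule: /u/ → [ə] (rule 3); /i/ → [ə] (rule 3); /ʃ/ → [ʒ] (rule 2); /i/ → [ə] (rule 3); /a/ → [ə] (rule 3); /a/ → [ə] (rule 3).
All other segments surface unchanged.

6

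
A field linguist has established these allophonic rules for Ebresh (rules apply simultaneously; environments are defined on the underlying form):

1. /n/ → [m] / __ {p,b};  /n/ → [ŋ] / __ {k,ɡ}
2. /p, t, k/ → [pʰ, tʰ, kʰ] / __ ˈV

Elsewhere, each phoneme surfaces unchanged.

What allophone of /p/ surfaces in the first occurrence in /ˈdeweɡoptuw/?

[p]

/p/ (between /o/ and /t/): rule 2 targets it, but not immediately before a stressed vowel → unchanged [p].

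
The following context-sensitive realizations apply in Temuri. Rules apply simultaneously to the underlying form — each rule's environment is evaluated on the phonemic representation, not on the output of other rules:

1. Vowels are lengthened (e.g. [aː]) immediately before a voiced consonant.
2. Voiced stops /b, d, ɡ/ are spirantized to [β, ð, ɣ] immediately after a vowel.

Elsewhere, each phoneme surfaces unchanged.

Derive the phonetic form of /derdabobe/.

/d/ (word-initial) is in the target of rule 2 but the environment (immediately after a vowel) is not met → [d].
/e/ — between /d/ and /r/, before a voiced consonant — surfaces as [eː] (rule 1).
/d/ (between /r/ and /a/) fails the environment for rule 2, so it stays [d].
Rule 1 applies to /a/ (between /d/ and /b/: before a voiced consonant) → [aː].
/b/ — between /a/ and /o/, immediately after a vowel — surfaces as [β] (rule 2).
/o/ — between /b/ and /b/, before a voiced consonant — surfaces as [oː] (rule 1).
Rule 2 applies to /b/ (between /o/ and /e/: immediately after a vowel) → [β].
/e/ (word-final): rule 1 targets it, but not before a voiced consonant → unchanged [e].

[deːrdaːβoːβe]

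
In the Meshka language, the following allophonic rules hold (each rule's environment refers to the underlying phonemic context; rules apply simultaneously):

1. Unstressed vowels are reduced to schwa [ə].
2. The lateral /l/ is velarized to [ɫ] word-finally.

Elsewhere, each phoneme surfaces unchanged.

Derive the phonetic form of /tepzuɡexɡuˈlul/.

[təpzəɡəxɡəˈluɫ]

/t/ — not in any rule's target class → [t].
/e/ (between /t/ and /p/): in an unstressed syllable, so rule 1 applies → [ə].
/p/ stays [p].
/z/ stays [z].
Rule 1 applies to /u/ (between /z/ and /ɡ/: in an unstressed syllable) → [ə].
/ɡ/ (between /u/ and /e/) is unaffected → [ɡ].
Rule 1 applies to /e/ (between /ɡ/ and /x/: in an unstressed syllable) → [ə].
/x/ stays [x].
/ɡ/ (between /x/ and /u/) is unaffected → [ɡ].
/u/ — between /ɡ/ and /l/, in an unstressed syllable — surfaces as [ə] (rule 1).
/l/ (between /u/ and /u/) fails the environment for rule 2, so it stays [l].
/u/ (between /l/ and /l/) fails the environment for rule 1, so it stays [u].
/l/ — word-final, word-finally — surfaces as [ɫ] (rule 2).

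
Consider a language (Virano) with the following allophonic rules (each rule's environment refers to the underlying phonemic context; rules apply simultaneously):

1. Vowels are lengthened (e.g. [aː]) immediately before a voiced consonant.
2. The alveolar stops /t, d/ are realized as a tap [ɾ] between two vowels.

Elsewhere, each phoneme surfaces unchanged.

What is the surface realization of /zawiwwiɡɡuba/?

/z/ — not in any rule's target class → [z].
/a/ meets the environment for rule 1 (before a voiced consonant) → [aː].
/w/ (between /a/ and /i/): no rule targets it → [w].
/i/ — between /w/ and /w/, before a voiced consonant — surfaces as [iː] (rule 1).
/w/ — not in any rule's target class → [w].
/w/ — not in any rule's target class → [w].
/i/ meets the environment for rule 1 (before a voiced consonant) → [iː].
/ɡ/ stays [ɡ].
/ɡ/ (between /ɡ/ and /u/): no rule targets it → [ɡ].
/u/ (between /ɡ/ and /b/): before a voiced consonant, so rule 1 applies → [uː].
/b/ stays [b].
/a/ — word-final; rule 1 does not apply here → [a].

[zaːwiːwwiːɡɡuːba]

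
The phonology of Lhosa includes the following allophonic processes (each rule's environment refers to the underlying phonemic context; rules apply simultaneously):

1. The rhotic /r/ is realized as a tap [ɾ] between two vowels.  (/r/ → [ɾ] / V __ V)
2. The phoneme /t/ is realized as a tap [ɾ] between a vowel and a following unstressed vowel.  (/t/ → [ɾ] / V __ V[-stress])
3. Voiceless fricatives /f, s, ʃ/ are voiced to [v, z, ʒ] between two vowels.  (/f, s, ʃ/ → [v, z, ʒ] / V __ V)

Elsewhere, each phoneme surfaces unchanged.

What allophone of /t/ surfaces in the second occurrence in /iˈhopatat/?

/t/ (word-final) fails the environment for rule 2, so it stays [t].

[t]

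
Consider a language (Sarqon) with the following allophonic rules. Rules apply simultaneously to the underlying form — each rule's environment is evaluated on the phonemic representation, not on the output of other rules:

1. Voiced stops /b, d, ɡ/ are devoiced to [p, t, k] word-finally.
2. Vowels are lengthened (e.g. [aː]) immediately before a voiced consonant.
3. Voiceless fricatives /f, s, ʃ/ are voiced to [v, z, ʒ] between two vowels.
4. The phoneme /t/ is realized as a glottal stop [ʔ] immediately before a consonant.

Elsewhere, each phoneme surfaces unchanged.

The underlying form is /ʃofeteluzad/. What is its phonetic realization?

/ʃ/ (word-initial) is in the target of rule 3 but the environment (between two vowels) is not met → [ʃ].
/o/ (between /ʃ/ and /f/): rule 2 targets it, but not before a voiced consonant → unchanged [o].
/f/ (between /o/ and /e/) occurs between two vowels → [v] by rule 3.
/e/ (between /f/ and /t/): rule 2 targets it, but not before a voiced consonant → unchanged [e].
/t/ (between /e/ and /e/): rule 4 targets it, but not immediately before a consonant → unchanged [t].
/e/ (between /t/ and /l/): before a voiced consonant, so rule 2 applies → [eː].
/l/ — not in any rule's target class → [l].
/u/ (between /l/ and /z/): before a voiced consonant, so rule 2 applies → [uː].
/z/ stays [z].
/a/ (between /z/ and /d/) occurs before a voiced consonant → [aː] by rule 2.
/d/ — word-final, word-finally — surfaces as [t] (rule 1).

[ʃoveteːluːzaːt]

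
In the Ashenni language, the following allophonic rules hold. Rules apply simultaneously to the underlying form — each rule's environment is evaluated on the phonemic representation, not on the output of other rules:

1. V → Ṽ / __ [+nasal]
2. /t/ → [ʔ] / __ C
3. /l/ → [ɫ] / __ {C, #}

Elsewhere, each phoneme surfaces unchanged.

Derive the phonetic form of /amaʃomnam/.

[ãmaʃõmnãm]

/a/ — word-initial, before a nasal consonant — surfaces as [ã] (rule 1).
/m/ (between /a/ and /a/): no rule targets it → [m].
/a/ (between /m/ and /ʃ/): rule 1 targets it, but not before a nasal consonant → unchanged [a].
/ʃ/ stays [ʃ].
/o/ — between /ʃ/ and /m/, before a nasal consonant — surfaces as [õ] (rule 1).
/m/ (between /o/ and /n/): no rule targets it → [m].
/n/ (between /m/ and /a/): no rule targets it → [n].
/a/ meets the environment for rule 1 (before a nasal consonant) → [ã].
/m/ stays [m].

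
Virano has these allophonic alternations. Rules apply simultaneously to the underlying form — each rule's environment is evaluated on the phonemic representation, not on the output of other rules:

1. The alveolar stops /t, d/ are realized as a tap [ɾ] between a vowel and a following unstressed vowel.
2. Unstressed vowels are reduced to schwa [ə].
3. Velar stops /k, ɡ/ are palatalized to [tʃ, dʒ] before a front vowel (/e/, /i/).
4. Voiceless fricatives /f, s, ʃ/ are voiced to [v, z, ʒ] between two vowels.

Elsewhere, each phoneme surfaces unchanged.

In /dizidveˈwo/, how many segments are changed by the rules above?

3

Segments that undergo a rule: /i/ → [ə] (rule 2); /i/ → [ə] (rule 2); /e/ → [ə] (rule 2).
All other segments surface unchanged.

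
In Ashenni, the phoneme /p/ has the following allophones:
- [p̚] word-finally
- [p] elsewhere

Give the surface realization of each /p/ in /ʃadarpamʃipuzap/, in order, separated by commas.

[p], [p], [p̚]

Occurrence 1 (position 6): no conditioning environment matches → elsewhere allophone [p].
Occurrence 2 (position 11): no conditioning environment matches → elsewhere allophone [p].
Occurrence 3 (position 15): word-finally → [p̚].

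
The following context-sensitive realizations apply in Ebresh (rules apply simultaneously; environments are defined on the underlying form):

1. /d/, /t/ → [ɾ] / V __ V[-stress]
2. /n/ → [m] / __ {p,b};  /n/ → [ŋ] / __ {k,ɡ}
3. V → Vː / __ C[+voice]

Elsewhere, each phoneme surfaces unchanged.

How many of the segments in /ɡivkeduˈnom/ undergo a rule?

5

Segments that undergo a rule: /i/ → [iː] (rule 3); /e/ → [eː] (rule 3); /d/ → [ɾ] (rule 1); /u/ → [uː] (rule 3); /o/ → [oː] (rule 3).
All other segments surface unchanged.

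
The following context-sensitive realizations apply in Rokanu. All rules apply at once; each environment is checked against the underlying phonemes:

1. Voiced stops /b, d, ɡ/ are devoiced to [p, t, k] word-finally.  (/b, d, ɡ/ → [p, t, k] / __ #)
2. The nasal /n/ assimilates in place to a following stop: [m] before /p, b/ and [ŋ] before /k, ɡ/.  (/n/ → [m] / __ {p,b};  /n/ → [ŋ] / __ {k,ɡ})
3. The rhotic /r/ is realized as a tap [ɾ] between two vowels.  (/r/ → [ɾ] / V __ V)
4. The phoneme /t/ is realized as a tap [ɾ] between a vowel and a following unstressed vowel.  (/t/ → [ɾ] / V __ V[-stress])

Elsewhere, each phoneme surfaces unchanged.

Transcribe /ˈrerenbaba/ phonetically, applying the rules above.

[ˈreɾembaba]

/r/ (word-initial) fails the environment for rule 3, so it stays [r].
/e/ (between /r/ and /r/): no rule targets it → [e].
Rule 3 applies to /r/ (between /e/ and /e/: between two vowels) → [ɾ].
/e/ — not in any rule's target class → [e].
/n/ meets the environment for rule 2 (before a labial or velar stop) → [m].
/b/ (between /n/ and /a/): rule 1 targets it, but not word-finally → unchanged [b].
/a/ (between /b/ and /b/) is unaffected → [a].
/b/ (between /a/ and /a/) is in the target of rule 1 but the environment (word-finally) is not met → [b].
/a/ — not in any rule's target class → [a].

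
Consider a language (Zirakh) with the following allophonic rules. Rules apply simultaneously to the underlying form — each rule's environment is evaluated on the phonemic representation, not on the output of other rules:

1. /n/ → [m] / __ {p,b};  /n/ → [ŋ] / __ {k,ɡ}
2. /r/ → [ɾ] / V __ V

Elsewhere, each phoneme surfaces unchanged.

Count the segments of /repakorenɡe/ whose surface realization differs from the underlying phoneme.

Segments that undergo a rule: /r/ → [ɾ] (rule 2); /n/ → [ŋ] (rule 1).
All other segments surface unchanged.

2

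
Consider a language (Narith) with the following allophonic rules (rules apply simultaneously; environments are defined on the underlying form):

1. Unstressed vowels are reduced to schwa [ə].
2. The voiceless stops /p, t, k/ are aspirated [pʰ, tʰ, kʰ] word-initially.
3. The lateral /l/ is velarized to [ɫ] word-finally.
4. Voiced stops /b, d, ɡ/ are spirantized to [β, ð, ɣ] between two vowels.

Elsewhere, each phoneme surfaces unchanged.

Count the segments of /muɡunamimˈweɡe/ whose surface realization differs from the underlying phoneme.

Segments that undergo a rule: /u/ → [ə] (rule 1); /ɡ/ → [ɣ] (rule 4); /u/ → [ə] (rule 1); /a/ → [ə] (rule 1); /i/ → [ə] (rule 1); /ɡ/ → [ɣ] (rule 4); /e/ → [ə] (rule 1).
All other segments surface unchanged.

7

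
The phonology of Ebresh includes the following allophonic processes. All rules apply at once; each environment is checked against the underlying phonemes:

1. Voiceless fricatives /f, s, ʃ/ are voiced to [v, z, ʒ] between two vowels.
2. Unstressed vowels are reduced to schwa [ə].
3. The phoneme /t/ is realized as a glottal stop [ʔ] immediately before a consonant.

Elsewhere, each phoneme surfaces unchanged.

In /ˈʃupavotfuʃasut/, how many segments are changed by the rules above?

8

Segments that undergo a rule: /a/ → [ə] (rule 2); /o/ → [ə] (rule 2); /t/ → [ʔ] (rule 3); /u/ → [ə] (rule 2); /ʃ/ → [ʒ] (rule 1); /a/ → [ə] (rule 2); /s/ → [z] (rule 1); /u/ → [ə] (rule 2).
All other segments surface unchanged.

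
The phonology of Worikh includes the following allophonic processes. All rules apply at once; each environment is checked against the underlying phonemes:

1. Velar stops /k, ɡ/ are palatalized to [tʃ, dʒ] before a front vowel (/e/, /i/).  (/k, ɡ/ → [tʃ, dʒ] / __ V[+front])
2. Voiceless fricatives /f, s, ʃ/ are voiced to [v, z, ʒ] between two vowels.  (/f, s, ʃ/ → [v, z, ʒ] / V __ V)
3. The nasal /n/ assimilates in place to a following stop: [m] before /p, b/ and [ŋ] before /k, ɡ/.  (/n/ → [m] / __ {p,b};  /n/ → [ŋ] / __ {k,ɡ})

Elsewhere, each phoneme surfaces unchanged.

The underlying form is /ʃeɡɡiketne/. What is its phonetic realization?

/ʃ/ — word-initial; rule 2 does not apply here → [ʃ].
/e/ (between /ʃ/ and /ɡ/): no rule targets it → [e].
/ɡ/ (between /e/ and /ɡ/) is in the target of rule 1 but the environment (before a front vowel) is not met → [ɡ].
/ɡ/ (between /ɡ/ and /i/) occurs before a front vowel → [dʒ] by rule 1.
/i/ (between /ɡ/ and /k/) is unaffected → [i].
/k/ (between /i/ and /e/): before a front vowel, so rule 1 applies → [tʃ].
/e/ — not in any rule's target class → [e].
/t/ — not in any rule's target class → [t].
/n/ (between /t/ and /e/) fails the environment for rule 3, so it stays [n].
/e/ (word-final): no rule targets it → [e].

[ʃeɡdʒitʃetne]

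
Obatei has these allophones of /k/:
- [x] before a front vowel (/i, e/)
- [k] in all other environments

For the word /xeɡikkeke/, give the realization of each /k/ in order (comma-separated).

Occurrence 1 (position 5): no conditioning environment matches → elsewhere allophone [k].
Occurrence 2 (position 6): before a front vowel (/i, e/) → [x].
Occurrence 3 (position 8): before a front vowel (/i, e/) → [x].

[k], [x], [x]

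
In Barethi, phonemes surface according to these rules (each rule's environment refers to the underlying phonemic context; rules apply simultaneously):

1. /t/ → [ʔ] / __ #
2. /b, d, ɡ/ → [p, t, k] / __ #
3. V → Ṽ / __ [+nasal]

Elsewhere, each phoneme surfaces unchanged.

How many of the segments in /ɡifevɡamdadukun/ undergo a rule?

2

Segments that undergo a rule: /a/ → [ã] (rule 3); /u/ → [ũ] (rule 3).
All other segments surface unchanged.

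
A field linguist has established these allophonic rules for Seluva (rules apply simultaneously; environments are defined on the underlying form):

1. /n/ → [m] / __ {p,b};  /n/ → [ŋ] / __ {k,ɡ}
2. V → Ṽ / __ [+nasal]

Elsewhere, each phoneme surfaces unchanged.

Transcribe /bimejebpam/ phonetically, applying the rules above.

[bĩmejebpãm]

/b/ — not in any rule's target class → [b].
/i/ (between /b/ and /m/) occurs before a nasal consonant → [ĩ] by rule 2.
/m/ stays [m].
/e/ (between /m/ and /j/) fails the environment for rule 2, so it stays [e].
/j/ (between /e/ and /e/): no rule targets it → [j].
/e/ (between /j/ and /b/): rule 2 targets it, but not before a nasal consonant → unchanged [e].
/b/ — not in any rule's target class → [b].
/p/ (between /b/ and /a/): no rule targets it → [p].
/a/ (between /p/ and /m/) occurs before a nasal consonant → [ã] by rule 2.
/m/ (word-final): no rule targets it → [m].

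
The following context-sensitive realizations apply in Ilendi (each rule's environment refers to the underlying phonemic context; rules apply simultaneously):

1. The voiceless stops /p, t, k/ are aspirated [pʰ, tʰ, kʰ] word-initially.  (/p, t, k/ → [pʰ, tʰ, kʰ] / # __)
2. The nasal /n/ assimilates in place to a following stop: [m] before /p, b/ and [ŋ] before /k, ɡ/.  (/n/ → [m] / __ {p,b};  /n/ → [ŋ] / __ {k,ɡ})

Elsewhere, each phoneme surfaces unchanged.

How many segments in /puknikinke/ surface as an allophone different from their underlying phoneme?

Segments that undergo a rule: /p/ → [pʰ] (rule 1); /n/ → [ŋ] (rule 2).
All other segments surface unchanged.

2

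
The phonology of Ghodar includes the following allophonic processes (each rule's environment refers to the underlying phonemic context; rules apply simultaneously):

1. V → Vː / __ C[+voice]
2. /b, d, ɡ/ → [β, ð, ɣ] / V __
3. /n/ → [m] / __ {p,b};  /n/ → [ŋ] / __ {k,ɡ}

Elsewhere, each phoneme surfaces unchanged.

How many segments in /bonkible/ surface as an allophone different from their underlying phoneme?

4

Segments that undergo a rule: /o/ → [oː] (rule 1); /n/ → [ŋ] (rule 3); /i/ → [iː] (rule 1); /b/ → [β] (rule 2).
All other segments surface unchanged.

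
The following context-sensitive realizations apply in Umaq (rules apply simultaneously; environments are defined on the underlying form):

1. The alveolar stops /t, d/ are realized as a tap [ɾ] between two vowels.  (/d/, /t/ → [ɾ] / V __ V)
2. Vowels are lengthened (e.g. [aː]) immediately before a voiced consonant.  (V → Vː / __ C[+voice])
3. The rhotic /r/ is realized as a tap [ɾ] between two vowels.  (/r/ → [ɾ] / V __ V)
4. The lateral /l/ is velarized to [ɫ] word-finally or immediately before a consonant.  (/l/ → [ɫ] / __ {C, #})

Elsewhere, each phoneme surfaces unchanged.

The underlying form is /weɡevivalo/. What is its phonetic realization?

/w/ (word-initial) is unaffected → [w].
/e/ (between /w/ and /ɡ/) occurs before a voiced consonant → [eː] by rule 2.
/ɡ/ (between /e/ and /e/) is unaffected → [ɡ].
/e/ — between /ɡ/ and /v/, before a voiced consonant — surfaces as [eː] (rule 2).
/v/ — not in any rule's target class → [v].
/i/ — between /v/ and /v/, before a voiced consonant — surfaces as [iː] (rule 2).
/v/ stays [v].
/a/ — between /v/ and /l/, before a voiced consonant — surfaces as [aː] (rule 2).
/l/ (between /a/ and /o/) fails the environment for rule 4, so it stays [l].
/o/ — word-final; rule 2 does not apply here → [o].

[weːɡeːviːvaːlo]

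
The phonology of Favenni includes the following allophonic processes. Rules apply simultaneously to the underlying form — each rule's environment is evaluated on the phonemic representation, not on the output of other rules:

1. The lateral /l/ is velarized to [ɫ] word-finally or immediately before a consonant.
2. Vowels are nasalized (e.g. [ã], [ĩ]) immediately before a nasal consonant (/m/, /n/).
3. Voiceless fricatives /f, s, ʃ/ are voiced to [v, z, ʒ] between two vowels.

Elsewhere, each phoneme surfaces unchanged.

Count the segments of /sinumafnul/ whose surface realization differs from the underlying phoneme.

Segments that undergo a rule: /i/ → [ĩ] (rule 2); /u/ → [ũ] (rule 2); /l/ → [ɫ] (rule 1).
All other segments surface unchanged.

3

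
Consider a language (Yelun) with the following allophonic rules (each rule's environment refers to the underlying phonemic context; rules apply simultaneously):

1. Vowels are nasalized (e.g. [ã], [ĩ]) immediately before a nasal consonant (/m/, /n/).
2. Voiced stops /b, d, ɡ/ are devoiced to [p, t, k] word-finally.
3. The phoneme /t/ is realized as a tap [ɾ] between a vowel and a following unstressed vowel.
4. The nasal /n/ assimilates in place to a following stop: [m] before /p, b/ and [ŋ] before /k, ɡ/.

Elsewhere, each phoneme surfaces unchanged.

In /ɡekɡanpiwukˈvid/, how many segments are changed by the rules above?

3

Segments that undergo a rule: /a/ → [ã] (rule 1); /n/ → [m] (rule 4); /d/ → [t] (rule 2).
All other segments surface unchanged.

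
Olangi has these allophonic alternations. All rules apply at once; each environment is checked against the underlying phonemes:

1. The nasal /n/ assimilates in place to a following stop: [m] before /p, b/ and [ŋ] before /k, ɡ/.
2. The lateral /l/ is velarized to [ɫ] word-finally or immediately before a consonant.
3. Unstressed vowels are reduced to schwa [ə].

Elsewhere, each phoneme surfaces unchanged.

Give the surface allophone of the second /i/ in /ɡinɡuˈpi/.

[i]

/i/ — word-final; rule 3 does not apply here → [i].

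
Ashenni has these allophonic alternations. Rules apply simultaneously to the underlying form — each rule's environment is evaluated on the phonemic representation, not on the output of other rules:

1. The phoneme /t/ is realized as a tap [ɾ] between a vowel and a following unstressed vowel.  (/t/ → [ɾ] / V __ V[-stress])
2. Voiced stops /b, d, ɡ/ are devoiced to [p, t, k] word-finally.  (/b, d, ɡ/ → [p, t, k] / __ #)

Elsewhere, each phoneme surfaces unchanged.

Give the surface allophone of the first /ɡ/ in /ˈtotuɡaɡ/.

[ɡ]

/ɡ/ (between /u/ and /a/) fails the environment for rule 2, so it stays [ɡ].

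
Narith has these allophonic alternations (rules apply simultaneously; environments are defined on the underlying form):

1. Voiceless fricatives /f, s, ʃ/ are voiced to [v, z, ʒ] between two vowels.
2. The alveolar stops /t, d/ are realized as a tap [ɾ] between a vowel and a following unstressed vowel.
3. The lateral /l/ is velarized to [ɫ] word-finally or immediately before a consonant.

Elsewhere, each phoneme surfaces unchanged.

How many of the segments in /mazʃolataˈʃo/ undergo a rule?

Segments that undergo a rule: /t/ → [ɾ] (rule 2); /ʃ/ → [ʒ] (rule 1).
All other segments surface unchanged.

2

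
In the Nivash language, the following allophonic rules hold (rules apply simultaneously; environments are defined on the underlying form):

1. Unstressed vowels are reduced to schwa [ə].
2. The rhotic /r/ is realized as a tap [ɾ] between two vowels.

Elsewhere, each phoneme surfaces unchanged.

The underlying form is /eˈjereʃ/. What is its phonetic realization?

/e/ (word-initial) occurs in an unstressed syllable → [ə] by rule 1.
/j/ (between /e/ and /e/): no rule targets it → [j].
/e/ (between /j/ and /r/) fails the environment for rule 1, so it stays [e].
/r/ (between /e/ and /e/) occurs between two vowels → [ɾ] by rule 2.
/e/ (between /r/ and /ʃ/) occurs in an unstressed syllable → [ə] by rule 1.
/ʃ/ (word-final): no rule targets it → [ʃ].

[əˈjeɾəʃ]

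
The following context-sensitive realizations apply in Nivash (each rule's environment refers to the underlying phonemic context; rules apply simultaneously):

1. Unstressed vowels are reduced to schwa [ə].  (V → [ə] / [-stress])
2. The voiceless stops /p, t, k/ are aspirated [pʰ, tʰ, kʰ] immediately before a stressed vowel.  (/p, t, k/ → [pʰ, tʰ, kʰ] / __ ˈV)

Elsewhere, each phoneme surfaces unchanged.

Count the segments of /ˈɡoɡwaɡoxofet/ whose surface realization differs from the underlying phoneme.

Segments that undergo a rule: /a/ → [ə] (rule 1); /o/ → [ə] (rule 1); /o/ → [ə] (rule 1); /e/ → [ə] (rule 1).
All other segments surface unchanged.

4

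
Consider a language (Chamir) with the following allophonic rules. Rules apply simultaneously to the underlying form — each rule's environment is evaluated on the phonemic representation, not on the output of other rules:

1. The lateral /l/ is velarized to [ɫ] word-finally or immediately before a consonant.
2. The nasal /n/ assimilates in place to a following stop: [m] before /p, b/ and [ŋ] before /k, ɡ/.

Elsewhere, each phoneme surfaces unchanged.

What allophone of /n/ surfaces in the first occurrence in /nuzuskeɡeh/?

[n]

/n/ (word-initial) fails the environment for rule 2, so it stays [n].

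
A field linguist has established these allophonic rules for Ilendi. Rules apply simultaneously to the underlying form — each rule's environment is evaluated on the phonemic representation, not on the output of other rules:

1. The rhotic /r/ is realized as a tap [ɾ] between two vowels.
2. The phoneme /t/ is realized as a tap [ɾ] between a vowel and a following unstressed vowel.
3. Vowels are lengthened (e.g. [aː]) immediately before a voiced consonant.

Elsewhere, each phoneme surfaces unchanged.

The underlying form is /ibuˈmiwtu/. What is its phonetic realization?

[iːbuːˈmiːwtu]

/i/ (word-initial): before a voiced consonant, so rule 3 applies → [iː].
/b/ stays [b].
/u/ (between /b/ and /m/): before a voiced consonant, so rule 3 applies → [uː].
/m/ — not in any rule's target class → [m].
/i/ — between /m/ and /w/, before a voiced consonant — surfaces as [iː] (rule 3).
/w/ (between /i/ and /t/) is unaffected → [w].
/t/ (between /w/ and /u/) fails the environment for rule 2, so it stays [t].
/u/ (word-final): rule 3 targets it, but not before a voiced consonant → unchanged [u].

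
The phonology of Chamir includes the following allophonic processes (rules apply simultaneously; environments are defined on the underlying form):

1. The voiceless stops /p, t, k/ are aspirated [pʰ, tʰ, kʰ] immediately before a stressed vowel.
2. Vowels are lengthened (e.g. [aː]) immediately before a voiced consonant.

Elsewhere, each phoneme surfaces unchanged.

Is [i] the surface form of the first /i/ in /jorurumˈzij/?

No

/i/ meets the environment for rule 2 (before a voiced consonant) → [iː].
The actual realization is [iː], not [i].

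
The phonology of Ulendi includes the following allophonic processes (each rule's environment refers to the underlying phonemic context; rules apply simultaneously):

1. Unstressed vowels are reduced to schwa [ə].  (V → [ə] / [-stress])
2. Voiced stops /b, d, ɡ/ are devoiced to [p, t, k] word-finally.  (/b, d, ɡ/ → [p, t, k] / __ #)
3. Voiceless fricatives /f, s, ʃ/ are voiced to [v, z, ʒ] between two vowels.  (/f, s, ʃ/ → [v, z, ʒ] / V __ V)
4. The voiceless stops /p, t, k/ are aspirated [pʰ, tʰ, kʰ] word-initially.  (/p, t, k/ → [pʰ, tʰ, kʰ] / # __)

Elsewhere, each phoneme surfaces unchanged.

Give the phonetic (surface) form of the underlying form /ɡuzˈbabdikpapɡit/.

[ɡəzˈbabdəkpəpɡət]

/ɡ/ (word-initial): rule 2 targets it, but not word-finally → unchanged [ɡ].
/u/ (between /ɡ/ and /z/): in an unstressed syllable, so rule 1 applies → [ə].
/b/ (between /z/ and /a/) fails the environment for rule 2, so it stays [b].
/a/ (between /b/ and /b/) is in the target of rule 1 but the environment (in an unstressed syllable) is not met → [a].
/b/ (between /a/ and /d/): rule 2 targets it, but not word-finally → unchanged [b].
/d/ — between /b/ and /i/; rule 2 does not apply here → [d].
/i/ (between /d/ and /k/): in an unstressed syllable, so rule 1 applies → [ə].
/k/ (between /i/ and /p/): rule 4 targets it, but not word-initially → unchanged [k].
/p/ (between /k/ and /a/): rule 4 targets it, but not word-initially → unchanged [p].
/a/ — between /p/ and /p/, in an unstressed syllable — surfaces as [ə] (rule 1).
/p/ (between /a/ and /ɡ/): rule 4 targets it, but not word-initially → unchanged [p].
/ɡ/ — between /p/ and /i/; rule 2 does not apply here → [ɡ].
/i/ (between /ɡ/ and /t/): in an unstressed syllable, so rule 1 applies → [ə].
/t/ (word-final) fails the environment for rule 4, so it stays [t].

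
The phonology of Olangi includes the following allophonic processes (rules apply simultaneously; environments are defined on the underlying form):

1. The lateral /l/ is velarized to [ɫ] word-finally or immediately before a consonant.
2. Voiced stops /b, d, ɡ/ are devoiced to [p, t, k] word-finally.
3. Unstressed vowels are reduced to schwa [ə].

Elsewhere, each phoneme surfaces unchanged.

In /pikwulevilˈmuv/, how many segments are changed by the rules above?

5

Segments that undergo a rule: /i/ → [ə] (rule 3); /u/ → [ə] (rule 3); /e/ → [ə] (rule 3); /i/ → [ə] (rule 3); /l/ → [ɫ] (rule 1).
All other segments surface unchanged.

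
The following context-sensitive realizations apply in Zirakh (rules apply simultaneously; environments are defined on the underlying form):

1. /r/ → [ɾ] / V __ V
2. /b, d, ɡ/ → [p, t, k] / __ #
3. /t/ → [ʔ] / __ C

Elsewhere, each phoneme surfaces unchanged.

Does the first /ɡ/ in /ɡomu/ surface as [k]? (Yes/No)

No

/ɡ/ (word-initial) is in the target of rule 2 but the environment (word-finally) is not met → [ɡ].
The actual realization is [ɡ], not [k].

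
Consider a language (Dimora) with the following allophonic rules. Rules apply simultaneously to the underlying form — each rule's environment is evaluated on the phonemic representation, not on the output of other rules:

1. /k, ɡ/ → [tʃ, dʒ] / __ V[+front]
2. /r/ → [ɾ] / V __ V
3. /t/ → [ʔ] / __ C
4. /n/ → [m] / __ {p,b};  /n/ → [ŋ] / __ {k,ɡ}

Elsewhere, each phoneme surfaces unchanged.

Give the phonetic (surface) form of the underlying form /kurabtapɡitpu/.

[kuɾabtapdʒiʔpu]

/k/ (word-initial) fails the environment for rule 1, so it stays [k].
/u/ stays [u].
/r/ (between /u/ and /a/): between two vowels, so rule 2 applies → [ɾ].
/a/ (between /r/ and /b/): no rule targets it → [a].
/b/ (between /a/ and /t/) is unaffected → [b].
/t/ — between /b/ and /a/; rule 3 does not apply here → [t].
/a/ (between /t/ and /p/) is unaffected → [a].
/p/ (between /a/ and /ɡ/): no rule targets it → [p].
Rule 1 applies to /ɡ/ (between /p/ and /i/: before a front vowel) → [dʒ].
/i/ — not in any rule's target class → [i].
/t/ (between /i/ and /p/) occurs immediately before a consonant → [ʔ] by rule 3.
/p/ (between /t/ and /u/): no rule targets it → [p].
/u/ (word-final) is unaffected → [u].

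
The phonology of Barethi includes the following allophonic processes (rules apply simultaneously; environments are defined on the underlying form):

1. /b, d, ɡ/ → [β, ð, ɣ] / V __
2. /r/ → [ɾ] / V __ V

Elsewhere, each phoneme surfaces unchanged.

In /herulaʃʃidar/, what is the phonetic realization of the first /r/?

/r/ meets the environment for rule 2 (between two vowels) → [ɾ].

[ɾ]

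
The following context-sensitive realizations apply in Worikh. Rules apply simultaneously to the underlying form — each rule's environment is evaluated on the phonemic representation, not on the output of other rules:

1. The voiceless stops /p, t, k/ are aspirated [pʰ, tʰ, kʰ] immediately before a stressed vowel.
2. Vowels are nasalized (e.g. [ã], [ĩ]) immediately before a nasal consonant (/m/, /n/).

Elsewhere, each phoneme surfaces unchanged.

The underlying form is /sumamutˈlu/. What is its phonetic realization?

[sũmãmutˈlu]

/s/ — not in any rule's target class → [s].
Rule 2 applies to /u/ (between /s/ and /m/: before a nasal consonant) → [ũ].
/m/ (between /u/ and /a/): no rule targets it → [m].
Rule 2 applies to /a/ (between /m/ and /m/: before a nasal consonant) → [ã].
/m/ — not in any rule's target class → [m].
/u/ (between /m/ and /t/) fails the environment for rule 2, so it stays [u].
/t/ (between /u/ and /l/): rule 1 targets it, but not immediately before a stressed vowel → unchanged [t].
/l/ (between /t/ and /u/): no rule targets it → [l].
/u/ (word-final) fails the environment for rule 2, so it stays [u].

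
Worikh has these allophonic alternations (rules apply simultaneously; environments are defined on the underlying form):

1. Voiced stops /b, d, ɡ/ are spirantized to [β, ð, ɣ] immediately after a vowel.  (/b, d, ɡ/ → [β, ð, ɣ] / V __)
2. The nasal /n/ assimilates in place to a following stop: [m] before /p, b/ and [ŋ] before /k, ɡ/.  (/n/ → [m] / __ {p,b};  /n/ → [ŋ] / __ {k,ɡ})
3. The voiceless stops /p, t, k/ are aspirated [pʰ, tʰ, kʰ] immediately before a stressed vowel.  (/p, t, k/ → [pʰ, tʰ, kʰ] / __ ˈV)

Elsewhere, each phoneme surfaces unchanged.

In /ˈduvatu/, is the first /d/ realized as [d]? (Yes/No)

Yes

/d/ — word-initial; rule 1 does not apply here → [d].
The actual realization is [d], which matches [d].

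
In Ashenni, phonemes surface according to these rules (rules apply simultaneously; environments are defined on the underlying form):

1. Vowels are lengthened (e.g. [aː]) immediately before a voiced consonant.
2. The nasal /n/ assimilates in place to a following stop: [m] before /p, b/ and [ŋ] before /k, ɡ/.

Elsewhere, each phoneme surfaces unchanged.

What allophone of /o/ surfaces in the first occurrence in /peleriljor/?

Rule 1 applies to /o/ (between /j/ and /r/: before a voiced consonant) → [oː].

[oː]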